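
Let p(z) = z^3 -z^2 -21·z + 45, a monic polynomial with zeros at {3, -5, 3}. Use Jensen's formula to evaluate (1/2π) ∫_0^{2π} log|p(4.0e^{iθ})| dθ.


Zeros: -5, 3, 3; r = 4.0.
Inside |z| < r: 3, 3. Outside (|z| ≥ r): -5.
p(0) = 45, so log|p(0)| = log(45) = 3.8067.
Apply Jensen: I(r) = log|p(0)| + Σ_k log(r/|z_k|), summed over zeros inside |z| < r.
  log(r/|z_k|) for z_k = 3: log(4.0/3) = 0.2877
  log(r/|z_k|) for z_k = 3: log(4.0/3) = 0.2877
  Outside zeros (-5) contribute nothing to the Jensen sum.
Sum over inside zeros: 0.5754.
I(r) = log|p(0)| + (inside sum) = 3.8067 + 0.5754 = 4.3820.
Note: since some zeros are outside |z| ≤ r, the simplified n·log(r) form does NOT apply — only the inside zeros contribute.

I(r) ≈ 4.3820.


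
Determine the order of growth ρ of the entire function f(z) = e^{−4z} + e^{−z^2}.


Each summand is entire of order 1 and 2 respectively (as in the single-exponential case). The order of a sum is at most the max of the orders, so ρ ≤ 2. For the lower bound: on |z|=r choose arg z so that -1z^2 is real positive; then |e^{-1z^2}| = e^{1r^2} while |e^{-4z}| ≤ e^{4r^1} = o(e^{1r^2}). So |f| ≥ e^{1r^2}(1 − o(1)) and ρ ≥ 2. Hence ρ = max(1, 2) = 2.
Therefore ρ = 2.

Order ρ = 2.


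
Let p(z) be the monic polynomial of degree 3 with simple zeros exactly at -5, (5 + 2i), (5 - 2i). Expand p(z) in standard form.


The polynomial is p(z) = ∏_{α ∈ S} (z − α), where S = {-5, (5 + 2i), (5 - 2i)}.
Expanding the product yields: p(z) = z^3 -5·z^2 -21·z + 145.
Note conjugate pairs combine to real quadratics: (z − (5+2i))(z − (5−2i)) = z² − 10z + 29.
The resulting polynomial has degree 3 and real coefficients as required.

p(z) = z^3 -5·z^2 -21·z + 145.


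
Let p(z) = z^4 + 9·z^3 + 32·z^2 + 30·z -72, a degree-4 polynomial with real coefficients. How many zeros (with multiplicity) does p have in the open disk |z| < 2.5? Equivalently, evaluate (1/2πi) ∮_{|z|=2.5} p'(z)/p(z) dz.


The zeros of p are: -4, (-3 + 3i), (-3 - 3i), 1.
Their magnitudes are: 4, 4.243, 4.243, 1.
Zeros with |z| < R = 2.5: 1.
Count = 1.
By the argument principle, (1/2πi) ∮_{|z|=R} p'(z)/p(z) dz equals exactly this count.

Number of zeros inside |z| < 2.5: 1.


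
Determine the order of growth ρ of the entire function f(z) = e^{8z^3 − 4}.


|e^{8z^3 − 4}| = e^{Re(8·z^3) + -4} ≤ e^{8|z|^3 + -4} = e^{8r^3 + -4} on |z| = r, so ρ ≤ 3. Choosing z on |z|=r so that 8·z^3 is real positive (always possible by picking arg z appropriately) gives |f(z)| = e^{8r^3 + -4}, matching the bound. The additive constant -4 does not affect log log M(r) ~ 3·log r. Hence ρ = 3.
Therefore ρ = 3.

Order ρ = 3.


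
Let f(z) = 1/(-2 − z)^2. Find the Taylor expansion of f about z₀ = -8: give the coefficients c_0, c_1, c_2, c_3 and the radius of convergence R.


Let w = z − z₀, so z = z₀ + w.
Then -2 − z = -2 − (z₀ + w) = (-2 − z₀) − w = 6 − w.
f(z) = 1/(6 − w)^2 = (1/(6)^2) · (1 − w/(6))^{−2}.
By the binomial series (1−u)^{−2} = Σ_{n≥0} C(n+1, 1) u^n for |u|<1, with u = w/(6):
  c_n = C(n+1, 1) / (6)^(n+2).
  c_0 = 1/(6)^2 = 1/36.
  c_1 = 2/(6)^3 = 1/108.
  c_2 = 3/(6)^4 = 1/432.
  c_3 = 4/(6)^5 = 1/1944.
The series is valid for |w/d| < 1, i.e. |z − z₀| < |d|.
Radius of convergence: R = |-2 − z₀| = |6| = 6 (distance from z₀ to the singularity z = -2).

c_0 = 1/36, c_1 = 1/108, c_2 = 1/432, c_3 = 1/1944; R = 6.


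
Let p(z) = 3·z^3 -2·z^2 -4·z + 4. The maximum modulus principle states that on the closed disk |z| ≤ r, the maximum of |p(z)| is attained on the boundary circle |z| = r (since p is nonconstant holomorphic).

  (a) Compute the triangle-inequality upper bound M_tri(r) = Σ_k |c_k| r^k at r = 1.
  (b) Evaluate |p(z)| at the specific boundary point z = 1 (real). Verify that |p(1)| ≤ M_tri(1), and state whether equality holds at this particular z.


Coefficients: c_0 = 4, c_1 = -4, c_2 = -2, c_3 = 3. Radius r = 1.
Part (a). Triangle bound: M_tri(r) = Σ_k |c_k| r^k
  = |4|·1^0 + |-4|·1^1 + |-2|·1^2 + |3|·1^3
  = 4 + 4 + 2 + 3 = 13.
This bounds M(r) := max_{|z|=r} |p(z)| from above; equality holds iff all terms c_k z^k can be made to align in phase at a single z on |z|=r.
Part (b). At z = 1 (real, on the circle |z| = r):
  p(1) = (4)·1^0 + (-4)·1^1 + (-2)·1^2 + (3)·1^3 = 1.
  |p(1)| = 1.
Check: |p(1)| = 1 ≤ 13 = M_tri(1). ✓ Equality does not hold at z = 1 (the coefficients have mixed signs, so the terms do not all align in phase there).

M_tri(1) = 13; |p(1)| = 1; equality at z=1: no.


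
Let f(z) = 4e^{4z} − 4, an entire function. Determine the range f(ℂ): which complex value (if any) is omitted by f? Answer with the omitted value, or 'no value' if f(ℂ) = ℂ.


Little Picard bounds the complement of f(ℂ) to at most one point.
e^{4z} is never zero on ℂ, so 4·e^{4z} takes every value in ℂ ∖ {0}. Adding -4 shifts the range to ℂ ∖ {-4}. Thus f omits exactly the value -4.

Omitted value: -4.


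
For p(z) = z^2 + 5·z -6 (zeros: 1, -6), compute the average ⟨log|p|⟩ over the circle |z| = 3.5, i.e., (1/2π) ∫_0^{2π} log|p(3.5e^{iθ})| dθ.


Zeros: -6, 1; r = 3.5.
Inside |z| < r: 1. Outside (|z| ≥ r): -6.
p(0) = -6, so log|p(0)| = log(6) = 1.7918.
Apply Jensen: I(r) = log|p(0)| + Σ_k log(r/|z_k|), summed over zeros inside |z| < r.
  log(r/|z_k|) for z_k = 1: log(3.5/1) = 1.2528
  Outside zeros (-6) contribute nothing to the Jensen sum.
Sum over inside zeros: 1.2528.
I(r) = log|p(0)| + (inside sum) = 1.7918 + 1.2528 = 3.0445.
Note: since some zeros are outside |z| ≤ r, the simplified n·log(r) form does NOT apply — only the inside zeros contribute.

I(r) ≈ 3.0445.


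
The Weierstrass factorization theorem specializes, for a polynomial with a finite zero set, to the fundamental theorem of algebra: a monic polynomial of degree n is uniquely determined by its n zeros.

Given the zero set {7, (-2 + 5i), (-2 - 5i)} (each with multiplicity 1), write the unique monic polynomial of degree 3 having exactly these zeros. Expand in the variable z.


The polynomial is p(z) = ∏_{α ∈ S} (z − α), where S = {7, (-2 + 5i), (-2 - 5i)}.
Expanding the product yields: p(z) = z^3 -3·z^2 + z -203.
Note conjugate pairs combine to real quadratics: (z − (-2+5i))(z − (-2−5i)) = z² + 4z + 29.
The resulting polynomial has degree 3 and real coefficients as required.

p(z) = z^3 -3·z^2 + z -203.


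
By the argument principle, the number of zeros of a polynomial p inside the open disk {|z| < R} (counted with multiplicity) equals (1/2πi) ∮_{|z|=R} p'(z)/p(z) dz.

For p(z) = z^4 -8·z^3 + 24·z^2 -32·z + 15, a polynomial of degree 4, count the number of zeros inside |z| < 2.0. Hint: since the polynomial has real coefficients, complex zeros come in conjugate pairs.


The zeros of p are: 3, 1, (2 + 1i), (2 - 1i).
Their magnitudes are: 3, 1, 2.236, 2.236.
Zeros with |z| < R = 2.0: 1.
Count = 1.
By the argument principle, (1/2πi) ∮_{|z|=R} p'(z)/p(z) dz equals exactly this count.

Number of zeros inside |z| < 2.0: 1.


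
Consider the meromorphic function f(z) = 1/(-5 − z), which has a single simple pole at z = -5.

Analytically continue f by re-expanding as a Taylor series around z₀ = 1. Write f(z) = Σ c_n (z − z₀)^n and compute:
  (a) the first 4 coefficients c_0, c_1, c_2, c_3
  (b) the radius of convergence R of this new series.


Let w = z − z₀, so z = z₀ + w.
Then -5 − z = -5 − (z₀ + w) = (-5 − z₀) − w = -6 − w.
f(z) = 1/(-6 − w) = (1/(-6)) · 1/(1 − w/(-6)) = Σ_{n≥0} w^n / (-6)^(n+1).
So c_n = 1/(-6)^(n+1):
  c_0 = 1/(-6)^1 = -1/6.
  c_1 = 1/(-6)^2 = 1/36.
  c_2 = 1/(-6)^3 = -1/216.
  c_3 = 1/(-6)^4 = 1/1296.
The series is valid for |w/d| < 1, i.e. |z − z₀| < |d|.
Radius of convergence: R = |-5 − z₀| = |-6| = 6 (distance from z₀ to the singularity z = -5).

c_0 = -1/6, c_1 = 1/36, c_2 = -1/216, c_3 = 1/1296; R = 6.


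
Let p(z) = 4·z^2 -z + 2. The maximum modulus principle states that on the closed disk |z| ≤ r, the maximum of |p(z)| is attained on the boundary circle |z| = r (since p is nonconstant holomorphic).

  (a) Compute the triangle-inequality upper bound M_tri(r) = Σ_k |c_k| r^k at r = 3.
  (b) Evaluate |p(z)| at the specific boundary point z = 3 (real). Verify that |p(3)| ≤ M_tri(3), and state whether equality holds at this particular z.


Coefficients: c_0 = 2, c_1 = -1, c_2 = 4. Radius r = 3.
Part (a). Triangle bound: M_tri(r) = Σ_k |c_k| r^k
  = |2|·3^0 + |-1|·3^1 + |4|·3^2
  = 2 + 3 + 36 = 41.
This bounds M(r) := max_{|z|=r} |p(z)| from above; equality holds iff all terms c_k z^k can be made to align in phase at a single z on |z|=r.
Part (b). At z = 3 (real, on the circle |z| = r):
  p(3) = (2)·3^0 + (-1)·3^1 + (4)·3^2 = 35.
  |p(3)| = 35.
Check: |p(3)| = 35 ≤ 41 = M_tri(3). ✓ Equality does not hold at z = 3 (the coefficients have mixed signs, so the terms do not all align in phase there).

M_tri(3) = 41; |p(3)| = 35; equality at z=3: no.


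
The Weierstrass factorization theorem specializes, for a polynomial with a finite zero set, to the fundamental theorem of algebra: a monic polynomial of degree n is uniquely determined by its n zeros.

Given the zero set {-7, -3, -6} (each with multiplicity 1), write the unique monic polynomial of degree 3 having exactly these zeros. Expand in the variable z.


The polynomial is p(z) = ∏_{α ∈ S} (z − α), where S = {-7, -3, -6}.
Expanding the product yields: p(z) = z^3 + 16·z^2 + 81·z + 126.
The resulting polynomial has degree 3 and real coefficients as required.

p(z) = z^3 + 16·z^2 + 81·z + 126.


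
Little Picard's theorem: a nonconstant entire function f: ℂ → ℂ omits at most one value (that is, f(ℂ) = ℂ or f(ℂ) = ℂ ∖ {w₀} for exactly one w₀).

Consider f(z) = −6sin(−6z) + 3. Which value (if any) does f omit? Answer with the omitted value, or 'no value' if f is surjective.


Little Picard bounds the complement of f(ℂ) to at most one point.
sin is entire and surjective onto ℂ: for every w ∈ ℂ, sin(ζ) = w has a solution ζ ∈ ℂ (e.g., via the complex inverse arcsin). With ζ = −6z this gives z = ζ/(-6). Then -6·sin(−6z) takes every value in -6·ℂ = ℂ, and adding 3 is a bijection of ℂ. So f is surjective and omits no value. (Note: only on the real line is sin bounded by [−1, 1].)

Omitted value: no value.


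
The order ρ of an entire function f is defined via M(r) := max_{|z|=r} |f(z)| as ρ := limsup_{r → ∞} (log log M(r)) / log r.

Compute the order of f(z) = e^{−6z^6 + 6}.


|e^{−6z^6 + 6}| = e^{Re(-6·z^6) + 6} ≤ e^{6|z|^6 + 6} = e^{6r^6 + 6} on |z| = r, so ρ ≤ 6. Choosing z on |z|=r so that -6·z^6 is real positive (always possible by picking arg z appropriately) gives |f(z)| = e^{6r^6 + 6}, matching the bound. The additive constant 6 does not affect log log M(r) ~ 6·log r. Hence ρ = 6.
Therefore ρ = 6.

Order ρ = 6.


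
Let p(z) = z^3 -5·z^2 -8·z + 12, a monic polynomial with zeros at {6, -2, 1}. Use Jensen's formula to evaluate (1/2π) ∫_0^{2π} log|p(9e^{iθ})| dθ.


Zeros: -2, 1, 6; r = 9.
Inside |z| < r: -2, 1, 6. Outside (|z| ≥ r): ∅.
p(0) = 12, so log|p(0)| = log(12) = 2.4849.
Apply Jensen: I(r) = log|p(0)| + Σ_k log(r/|z_k|), summed over zeros inside |z| < r.
  log(r/|z_k|) for z_k = 6: log(9/6) = 0.4055
  log(r/|z_k|) for z_k = -2: log(9/2) = 1.5041
  log(r/|z_k|) for z_k = 1: log(9/1) = 2.1972
Sum over inside zeros: 4.1068.
I(r) = log|p(0)| + (inside sum) = 2.4849 + 4.1068 = 6.5917.
Closed form (all zeros inside, monic): I(r) = n·log(r) = 3·log(9) = 6.5917. ✓

I(r) ≈ 6.5917.


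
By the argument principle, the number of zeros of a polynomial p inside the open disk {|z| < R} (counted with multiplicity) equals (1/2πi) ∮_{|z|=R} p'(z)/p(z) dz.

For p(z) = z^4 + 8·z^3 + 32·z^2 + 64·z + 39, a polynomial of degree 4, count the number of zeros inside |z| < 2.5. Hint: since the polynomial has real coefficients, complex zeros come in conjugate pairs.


The zeros of p are: -3, -1, (-2 + 3i), (-2 - 3i).
Their magnitudes are: 3, 1, 3.606, 3.606.
Zeros with |z| < R = 2.5: -1.
Count = 1.
By the argument principle, (1/2πi) ∮_{|z|=R} p'(z)/p(z) dz equals exactly this count.

Number of zeros inside |z| < 2.5: 1.


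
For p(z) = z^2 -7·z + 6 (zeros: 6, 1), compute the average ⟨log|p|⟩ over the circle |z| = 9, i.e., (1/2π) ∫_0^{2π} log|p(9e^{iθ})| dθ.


Zeros: 1, 6; r = 9.
Inside |z| < r: 1, 6. Outside (|z| ≥ r): ∅.
p(0) = 6, so log|p(0)| = log(6) = 1.7918.
Apply Jensen: I(r) = log|p(0)| + Σ_k log(r/|z_k|), summed over zeros inside |z| < r.
  log(r/|z_k|) for z_k = 6: log(9/6) = 0.4055
  log(r/|z_k|) for z_k = 1: log(9/1) = 2.1972
Sum over inside zeros: 2.6027.
I(r) = log|p(0)| + (inside sum) = 1.7918 + 2.6027 = 4.3944.
Closed form (all zeros inside, monic): I(r) = n·log(r) = 2·log(9) = 4.3944. ✓

I(r) ≈ 4.3944.


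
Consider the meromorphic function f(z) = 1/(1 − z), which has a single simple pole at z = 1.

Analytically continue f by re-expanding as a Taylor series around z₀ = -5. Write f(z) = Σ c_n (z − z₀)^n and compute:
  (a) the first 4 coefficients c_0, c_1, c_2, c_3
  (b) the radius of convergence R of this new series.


Let w = z − z₀, so z = z₀ + w.
Then 1 − z = 1 − (z₀ + w) = (1 − z₀) − w = 6 − w.
f(z) = 1/(6 − w) = (1/(6)) · 1/(1 − w/(6)) = Σ_{n≥0} w^n / (6)^(n+1).
So c_n = 1/(6)^(n+1):
  c_0 = 1/(6)^1 = 1/6.
  c_1 = 1/(6)^2 = 1/36.
  c_2 = 1/(6)^3 = 1/216.
  c_3 = 1/(6)^4 = 1/1296.
The series is valid for |w/d| < 1, i.e. |z − z₀| < |d|.
Radius of convergence: R = |1 − z₀| = |6| = 6 (distance from z₀ to the singularity z = 1).

c_0 = 1/6, c_1 = 1/36, c_2 = 1/216, c_3 = 1/1296; R = 6.


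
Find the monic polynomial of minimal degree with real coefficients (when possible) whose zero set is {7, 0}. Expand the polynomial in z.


The polynomial is p(z) = ∏_{α ∈ S} (z − α), where S = {7, 0}.
Expanding the product yields: p(z) = z^2 -7·z.
The resulting polynomial has degree 2 and real coefficients as required.

p(z) = z^2 -7·z.


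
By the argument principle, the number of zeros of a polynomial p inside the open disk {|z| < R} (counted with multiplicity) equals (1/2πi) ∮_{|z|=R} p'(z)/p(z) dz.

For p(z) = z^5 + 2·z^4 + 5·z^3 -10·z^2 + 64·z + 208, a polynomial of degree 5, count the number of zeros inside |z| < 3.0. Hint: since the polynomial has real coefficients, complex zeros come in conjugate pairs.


The zeros of p are: (2 + 2i), (2 - 2i), -2, (-2 + 3i), (-2 - 3i).
Their magnitudes are: 2.828, 2.828, 2, 3.606, 3.606.
Zeros with |z| < R = 3.0: (2 + 2i), (2 - 2i), -2.
Count = 3.
By the argument principle, (1/2πi) ∮_{|z|=R} p'(z)/p(z) dz equals exactly this count.

Number of zeros inside |z| < 3.0: 3.


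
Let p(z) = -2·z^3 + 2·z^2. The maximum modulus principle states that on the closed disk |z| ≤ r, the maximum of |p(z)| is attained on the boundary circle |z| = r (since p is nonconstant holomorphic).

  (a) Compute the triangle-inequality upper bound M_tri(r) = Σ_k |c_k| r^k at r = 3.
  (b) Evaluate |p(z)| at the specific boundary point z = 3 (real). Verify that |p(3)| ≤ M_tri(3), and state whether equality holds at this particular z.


Coefficients: c_0 = 0, c_1 = 0, c_2 = 2, c_3 = -2. Radius r = 3.
Part (a). Triangle bound: M_tri(r) = Σ_k |c_k| r^k
  = |0|·3^0 + |0|·3^1 + |2|·3^2 + |-2|·3^3
  = 0 + 0 + 18 + 54 = 72.
This bounds M(r) := max_{|z|=r} |p(z)| from above; equality holds iff all terms c_k z^k can be made to align in phase at a single z on |z|=r.
Part (b). At z = 3 (real, on the circle |z| = r):
  p(3) = (0)·3^0 + (0)·3^1 + (2)·3^2 + (-2)·3^3 = -36.
  |p(3)| = 36.
Check: |p(3)| = 36 ≤ 72 = M_tri(3). ✓ Equality does not hold at z = 3 (the coefficients have mixed signs, so the terms do not all align in phase there).

M_tri(3) = 72; |p(3)| = 36; equality at z=3: no.


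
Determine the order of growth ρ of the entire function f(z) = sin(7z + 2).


sin(w) is a linear combination of e^{iw} and e^{−iw} (or e^w, e^{−w} in the hyperbolic case), so |sin(w)| ≤ e^{|w|}. With w = 7z + 2, |w| ≤ 7|z| + 2 = 7r + 2 on |z| = r, giving M(r) ≤ e^{7r + 2}, so ρ ≤ 1. On a suitable ray (z = it for sin/cos; z = t for sinh/cosh, t real → ∞), |sin(7z + 2)| grows like e^{7|t|}/2, so ρ ≥ 1. Hence ρ = 1.
Therefore ρ = 1.

Order ρ = 1.


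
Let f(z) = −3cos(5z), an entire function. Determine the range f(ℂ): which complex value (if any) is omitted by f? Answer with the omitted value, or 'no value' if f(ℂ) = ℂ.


Little Picard bounds the complement of f(ℂ) to at most one point.
cos is entire and surjective onto ℂ: for every w ∈ ℂ, cos(ζ) = w has a solution ζ ∈ ℂ (e.g., via the complex inverse arccos). With ζ = 5z this gives z = ζ/(5). Then -3·cos(5z) takes every value in -3·ℂ = ℂ, and adding 0 is a bijection of ℂ. So f is surjective and omits no value. (Note: only on the real line is cos bounded by [−1, 1].)

Omitted value: no value.


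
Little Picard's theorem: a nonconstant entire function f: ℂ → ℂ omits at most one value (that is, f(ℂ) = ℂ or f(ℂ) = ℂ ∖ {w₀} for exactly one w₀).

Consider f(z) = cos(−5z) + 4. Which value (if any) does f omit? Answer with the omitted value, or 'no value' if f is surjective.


Little Picard bounds the complement of f(ℂ) to at most one point.
cos is entire and surjective onto ℂ: for every w ∈ ℂ, cos(ζ) = w has a solution ζ ∈ ℂ (e.g., via the complex inverse arccos). With ζ = −5z this gives z = ζ/(-5). Then 1·cos(−5z) takes every value in 1·ℂ = ℂ, and adding 4 is a bijection of ℂ. So f is surjective and omits no value. (Note: only on the real line is cos bounded by [−1, 1].)

Omitted value: no value.


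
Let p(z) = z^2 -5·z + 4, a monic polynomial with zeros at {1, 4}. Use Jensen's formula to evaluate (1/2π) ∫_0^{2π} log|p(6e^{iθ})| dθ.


Zeros: 1, 4; r = 6.
Inside |z| < r: 1, 4. Outside (|z| ≥ r): ∅.
p(0) = 4, so log|p(0)| = log(4) = 1.3863.
Apply Jensen: I(r) = log|p(0)| + Σ_k log(r/|z_k|), summed over zeros inside |z| < r.
  log(r/|z_k|) for z_k = 1: log(6/1) = 1.7918
  log(r/|z_k|) for z_k = 4: log(6/4) = 0.4055
Sum over inside zeros: 2.1972.
I(r) = log|p(0)| + (inside sum) = 1.3863 + 2.1972 = 3.5835.
Closed form (all zeros inside, monic): I(r) = n·log(r) = 2·log(6) = 3.5835. ✓

I(r) ≈ 3.5835.


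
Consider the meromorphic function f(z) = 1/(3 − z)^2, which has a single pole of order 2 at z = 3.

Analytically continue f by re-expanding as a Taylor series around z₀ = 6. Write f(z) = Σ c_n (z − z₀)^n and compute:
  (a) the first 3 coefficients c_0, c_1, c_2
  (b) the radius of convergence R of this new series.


Let w = z − z₀, so z = z₀ + w.
Then 3 − z = 3 − (z₀ + w) = (3 − z₀) − w = -3 − w.
f(z) = 1/(-3 − w)^2 = (1/(-3)^2) · (1 − w/(-3))^{−2}.
By the binomial series (1−u)^{−2} = Σ_{n≥0} C(n+1, 1) u^n for |u|<1, with u = w/(-3):
  c_n = C(n+1, 1) / (-3)^(n+2).
  c_0 = 1/(-3)^2 = 1/9.
  c_1 = 2/(-3)^3 = -2/27.
  c_2 = 3/(-3)^4 = 1/27.
The series is valid for |w/d| < 1, i.e. |z − z₀| < |d|.
Radius of convergence: R = |3 − z₀| = |-3| = 3 (distance from z₀ to the singularity z = 3).

c_0 = 1/9, c_1 = -2/27, c_2 = 1/27; R = 3.


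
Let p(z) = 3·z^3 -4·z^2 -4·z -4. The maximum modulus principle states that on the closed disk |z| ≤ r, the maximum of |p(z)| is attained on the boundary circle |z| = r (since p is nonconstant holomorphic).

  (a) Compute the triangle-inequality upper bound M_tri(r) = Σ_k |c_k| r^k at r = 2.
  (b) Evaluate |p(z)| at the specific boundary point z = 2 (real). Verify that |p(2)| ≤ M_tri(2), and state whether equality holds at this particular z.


Coefficients: c_0 = -4, c_1 = -4, c_2 = -4, c_3 = 3. Radius r = 2.
Part (a). Triangle bound: M_tri(r) = Σ_k |c_k| r^k
  = |-4|·2^0 + |-4|·2^1 + |-4|·2^2 + |3|·2^3
  = 4 + 8 + 16 + 24 = 52.
This bounds M(r) := max_{|z|=r} |p(z)| from above; equality holds iff all terms c_k z^k can be made to align in phase at a single z on |z|=r.
Part (b). At z = 2 (real, on the circle |z| = r):
  p(2) = (-4)·2^0 + (-4)·2^1 + (-4)·2^2 + (3)·2^3 = -4.
  |p(2)| = 4.
Check: |p(2)| = 4 ≤ 52 = M_tri(2). ✓ Equality does not hold at z = 2 (the coefficients have mixed signs, so the terms do not all align in phase there).

M_tri(2) = 52; |p(2)| = 4; equality at z=2: no.


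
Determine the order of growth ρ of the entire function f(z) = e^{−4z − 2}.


|e^{−4z − 2}| = e^{Re(-4·z) + -2} ≤ e^{4|z|^1 + -2} = e^{4r^1 + -2} on |z| = r, so ρ ≤ 1. Choosing z on |z|=r so that -4·z is real positive (always possible by picking arg z appropriately) gives |f(z)| = e^{4r^1 + -2}, matching the bound. The additive constant -2 does not affect log log M(r) ~ 1·log r. Hence ρ = 1.
Therefore ρ = 1.

Order ρ = 1.


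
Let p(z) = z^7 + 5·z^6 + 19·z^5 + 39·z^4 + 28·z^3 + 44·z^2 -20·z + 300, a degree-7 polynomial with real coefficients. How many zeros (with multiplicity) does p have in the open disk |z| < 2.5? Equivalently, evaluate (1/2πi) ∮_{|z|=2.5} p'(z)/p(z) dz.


The zeros of p are: (1 + 1i), (1 - 1i), -3, (-1 + 2i), (-1 - 2i), (-1 + 3i), (-1 - 3i).
Their magnitudes are: 1.414, 1.414, 3, 2.236, 2.236, 3.162, 3.162.
Zeros with |z| < R = 2.5: (1 + 1i), (1 - 1i), (-1 + 2i), (-1 - 2i).
Count = 4.
By the argument principle, (1/2πi) ∮_{|z|=R} p'(z)/p(z) dz equals exactly this count.

Number of zeros inside |z| < 2.5: 4.


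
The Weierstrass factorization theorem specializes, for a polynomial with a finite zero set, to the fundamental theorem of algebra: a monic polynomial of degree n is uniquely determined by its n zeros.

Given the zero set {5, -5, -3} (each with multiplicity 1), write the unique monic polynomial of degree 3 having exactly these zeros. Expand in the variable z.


The polynomial is p(z) = ∏_{α ∈ S} (z − α), where S = {5, -5, -3}.
Expanding the product yields: p(z) = z^3 + 3·z^2 -25·z -75.
The resulting polynomial has degree 3 and real coefficients as required.

p(z) = z^3 + 3·z^2 -25·z -75.


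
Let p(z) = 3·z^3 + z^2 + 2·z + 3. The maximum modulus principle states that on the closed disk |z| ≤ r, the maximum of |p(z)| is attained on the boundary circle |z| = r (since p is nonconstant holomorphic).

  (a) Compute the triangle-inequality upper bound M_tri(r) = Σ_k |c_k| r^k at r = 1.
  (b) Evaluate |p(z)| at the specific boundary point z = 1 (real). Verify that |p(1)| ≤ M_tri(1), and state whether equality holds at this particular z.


Coefficients: c_0 = 3, c_1 = 2, c_2 = 1, c_3 = 3. Radius r = 1.
Part (a). Triangle bound: M_tri(r) = Σ_k |c_k| r^k
  = |3|·1^0 + |2|·1^1 + |1|·1^2 + |3|·1^3
  = 3 + 2 + 1 + 3 = 9.
This bounds M(r) := max_{|z|=r} |p(z)| from above; equality holds iff all terms c_k z^k can be made to align in phase at a single z on |z|=r.
Part (b). At z = 1 (real, on the circle |z| = r):
  p(1) = (3)·1^0 + (2)·1^1 + (1)·1^2 + (3)·1^3 = 9.
  |p(1)| = 9.
Since all nonzero coefficients share the same sign, |p(1)| = 9 = M_tri(1); the triangle bound is attained at z = 1, so in fact M(r) = 9.

M_tri(1) = 9; |p(1)| = 9; equality at z=1: yes.


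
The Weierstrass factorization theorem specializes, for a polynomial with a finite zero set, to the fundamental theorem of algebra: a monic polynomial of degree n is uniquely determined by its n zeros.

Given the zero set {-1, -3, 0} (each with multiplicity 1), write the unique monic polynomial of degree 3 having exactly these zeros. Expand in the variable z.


The polynomial is p(z) = ∏_{α ∈ S} (z − α), where S = {-1, -3, 0}.
Expanding the product yields: p(z) = z^3 + 4·z^2 + 3·z.
The resulting polynomial has degree 3 and real coefficients as required.

p(z) = z^3 + 4·z^2 + 3·z.


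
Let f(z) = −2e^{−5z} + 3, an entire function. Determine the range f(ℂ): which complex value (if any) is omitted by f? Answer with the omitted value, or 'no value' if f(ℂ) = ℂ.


Little Picard bounds the complement of f(ℂ) to at most one point.
e^{−5z} is never zero on ℂ, so -2·e^{−5z} takes every value in ℂ ∖ {0}. Adding 3 shifts the range to ℂ ∖ {3}. Thus f omits exactly the value 3.

Omitted value: 3.


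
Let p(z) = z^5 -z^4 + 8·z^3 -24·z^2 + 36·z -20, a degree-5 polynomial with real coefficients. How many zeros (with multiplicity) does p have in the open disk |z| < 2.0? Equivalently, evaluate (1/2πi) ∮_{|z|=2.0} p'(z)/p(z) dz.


The zeros of p are: (-1 + 3i), (-1 - 3i), (1 + 1i), (1 - 1i), 1.
Their magnitudes are: 3.162, 3.162, 1.414, 1.414, 1.
Zeros with |z| < R = 2.0: (1 + 1i), (1 - 1i), 1.
Count = 3.
By the argument principle, (1/2πi) ∮_{|z|=R} p'(z)/p(z) dz equals exactly this count.

Number of zeros inside |z| < 2.0: 3.


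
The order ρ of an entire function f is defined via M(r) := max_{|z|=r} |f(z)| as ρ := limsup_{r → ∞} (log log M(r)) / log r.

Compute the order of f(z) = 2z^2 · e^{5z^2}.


M(r) = max_{|z|=r} |2|·|z|^2·|e^{5z^2}| = 2·r^2 · e^{5r^2} (the factors attain their maxima compatibly on |z|=r). Then log M(r) = log 2 + 2·log r + 5r^2, dominated by the last term, so log log M(r) ~ 2·log r. The polynomial factor 2z^2 contributes only a log r term and does not affect the order. ρ = 2.
Therefore ρ = 2.

Order ρ = 2.


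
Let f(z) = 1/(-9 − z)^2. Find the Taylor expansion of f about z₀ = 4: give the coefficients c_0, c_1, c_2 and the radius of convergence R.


Let w = z − z₀, so z = z₀ + w.
Then -9 − z = -9 − (z₀ + w) = (-9 − z₀) − w = -13 − w.
f(z) = 1/(-13 − w)^2 = (1/(-13)^2) · (1 − w/(-13))^{−2}.
By the binomial series (1−u)^{−2} = Σ_{n≥0} C(n+1, 1) u^n for |u|<1, with u = w/(-13):
  c_n = C(n+1, 1) / (-13)^(n+2).
  c_0 = 1/(-13)^2 = 1/169.
  c_1 = 2/(-13)^3 = -2/2197.
  c_2 = 3/(-13)^4 = 3/28561.
The series is valid for |w/d| < 1, i.e. |z − z₀| < |d|.
Radius of convergence: R = |-9 − z₀| = |-13| = 13 (distance from z₀ to the singularity z = -9).

c_0 = 1/169, c_1 = -2/2197, c_2 = 3/28561; R = 13.


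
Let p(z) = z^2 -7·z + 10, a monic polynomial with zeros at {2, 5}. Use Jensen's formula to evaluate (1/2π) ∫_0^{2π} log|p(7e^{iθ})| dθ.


Zeros: 2, 5; r = 7.
Inside |z| < r: 2, 5. Outside (|z| ≥ r): ∅.
p(0) = 10, so log|p(0)| = log(10) = 2.3026.
Apply Jensen: I(r) = log|p(0)| + Σ_k log(r/|z_k|), summed over zeros inside |z| < r.
  log(r/|z_k|) for z_k = 2: log(7/2) = 1.2528
  log(r/|z_k|) for z_k = 5: log(7/5) = 0.3365
Sum over inside zeros: 1.5892.
I(r) = log|p(0)| + (inside sum) = 2.3026 + 1.5892 = 3.8918.
Closed form (all zeros inside, monic): I(r) = n·log(r) = 2·log(7) = 3.8918. ✓

I(r) ≈ 3.8918.


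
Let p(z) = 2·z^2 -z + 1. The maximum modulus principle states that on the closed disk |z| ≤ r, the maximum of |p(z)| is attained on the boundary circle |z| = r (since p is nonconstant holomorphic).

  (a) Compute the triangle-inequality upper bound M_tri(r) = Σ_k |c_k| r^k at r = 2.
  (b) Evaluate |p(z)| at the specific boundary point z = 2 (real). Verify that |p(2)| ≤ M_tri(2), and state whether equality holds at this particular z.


Coefficients: c_0 = 1, c_1 = -1, c_2 = 2. Radius r = 2.
Part (a). Triangle bound: M_tri(r) = Σ_k |c_k| r^k
  = |1|·2^0 + |-1|·2^1 + |2|·2^2
  = 1 + 2 + 8 = 11.
This bounds M(r) := max_{|z|=r} |p(z)| from above; equality holds iff all terms c_k z^k can be made to align in phase at a single z on |z|=r.
Part (b). At z = 2 (real, on the circle |z| = r):
  p(2) = (1)·2^0 + (-1)·2^1 + (2)·2^2 = 7.
  |p(2)| = 7.
Check: |p(2)| = 7 ≤ 11 = M_tri(2). ✓ Equality does not hold at z = 2 (the coefficients have mixed signs, so the terms do not all align in phase there).

M_tri(2) = 11; |p(2)| = 7; equality at z=2: no.


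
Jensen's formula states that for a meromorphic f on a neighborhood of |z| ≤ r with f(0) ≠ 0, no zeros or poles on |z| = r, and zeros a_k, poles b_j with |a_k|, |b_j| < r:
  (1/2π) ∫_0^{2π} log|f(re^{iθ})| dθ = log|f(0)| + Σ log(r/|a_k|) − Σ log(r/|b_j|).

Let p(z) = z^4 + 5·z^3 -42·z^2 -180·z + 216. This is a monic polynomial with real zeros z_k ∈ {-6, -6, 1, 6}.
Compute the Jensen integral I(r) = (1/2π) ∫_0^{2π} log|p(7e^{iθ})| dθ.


Zeros: -6, -6, 1, 6; r = 7.
Inside |z| < r: -6, -6, 1, 6. Outside (|z| ≥ r): ∅.
p(0) = 216, so log|p(0)| = log(216) = 5.3753.
Apply Jensen: I(r) = log|p(0)| + Σ_k log(r/|z_k|), summed over zeros inside |z| < r.
  log(r/|z_k|) for z_k = -6: log(7/6) = 0.1542
  log(r/|z_k|) for z_k = -6: log(7/6) = 0.1542
  log(r/|z_k|) for z_k = 1: log(7/1) = 1.9459
  log(r/|z_k|) for z_k = 6: log(7/6) = 0.1542
Sum over inside zeros: 2.4084.
I(r) = log|p(0)| + (inside sum) = 5.3753 + 2.4084 = 7.7836.
Closed form (all zeros inside, monic): I(r) = n·log(r) = 4·log(7) = 7.7836. ✓

I(r) ≈ 7.7836.


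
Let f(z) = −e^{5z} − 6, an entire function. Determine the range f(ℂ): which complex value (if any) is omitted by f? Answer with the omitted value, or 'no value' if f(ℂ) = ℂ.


Little Picard bounds the complement of f(ℂ) to at most one point.
e^{5z} is never zero on ℂ, so -1·e^{5z} takes every value in ℂ ∖ {0}. Adding -6 shifts the range to ℂ ∖ {-6}. Thus f omits exactly the value -6.

Omitted value: -6.


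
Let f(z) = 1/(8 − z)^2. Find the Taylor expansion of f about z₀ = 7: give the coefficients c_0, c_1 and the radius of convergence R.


Let w = z − z₀, so z = z₀ + w.
Then 8 − z = 8 − (z₀ + w) = (8 − z₀) − w = 1 − w.
f(z) = 1/(1 − w)^2 = (1/(1)^2) · (1 − w/(1))^{−2}.
By the binomial series (1−u)^{−2} = Σ_{n≥0} C(n+1, 1) u^n for |u|<1, with u = w/(1):
  c_n = C(n+1, 1) / (1)^(n+2).
  c_0 = 1/(1)^2 = 1.
  c_1 = 2/(1)^3 = 2.
The series is valid for |w/d| < 1, i.e. |z − z₀| < |d|.
Radius of convergence: R = |8 − z₀| = |1| = 1 (distance from z₀ to the singularity z = 8).

c_0 = 1, c_1 = 2; R = 1.


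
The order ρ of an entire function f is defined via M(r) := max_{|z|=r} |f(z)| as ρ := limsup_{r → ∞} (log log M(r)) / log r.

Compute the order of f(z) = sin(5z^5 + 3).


Write sin(w) = (e^{iw} ± e^{−iw})/(2 or 2i), so |sin(w)| ≤ e^{|w|}. With w = 5z^5 + 3, |w| ≤ 5r^5 + 3 on |z|=r, giving M(r) ≤ e^{5r^5 + 3} and ρ ≤ 5. For the lower bound, choose z on |z|=r with 5z^5 purely imaginary of modulus 5r^5; then |sin(5z^5 + 3)| grows like e^{5r^5}/2, so ρ ≥ 5. Hence ρ = 5.
Therefore ρ = 5.

Order ρ = 5.


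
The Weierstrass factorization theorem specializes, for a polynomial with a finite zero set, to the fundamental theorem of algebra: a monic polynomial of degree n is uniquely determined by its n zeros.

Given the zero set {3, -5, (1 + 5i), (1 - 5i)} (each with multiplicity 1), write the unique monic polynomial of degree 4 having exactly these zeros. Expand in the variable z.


The polynomial is p(z) = ∏_{α ∈ S} (z − α), where S = {3, -5, (1 + 5i), (1 - 5i)}.
Expanding the product yields: p(z) = z^4 + 7·z^2 + 82·z -390.
Note conjugate pairs combine to real quadratics: (z − (1+5i))(z − (1−5i)) = z² − 2z + 26.
The resulting polynomial has degree 4 and real coefficients as required.

p(z) = z^4 + 7·z^2 + 82·z -390.


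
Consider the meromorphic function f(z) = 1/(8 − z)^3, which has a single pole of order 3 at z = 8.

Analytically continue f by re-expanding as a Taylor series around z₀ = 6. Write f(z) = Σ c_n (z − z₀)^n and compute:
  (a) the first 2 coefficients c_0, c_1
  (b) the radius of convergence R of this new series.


Let w = z − z₀, so z = z₀ + w.
Then 8 − z = 8 − (z₀ + w) = (8 − z₀) − w = 2 − w.
f(z) = 1/(2 − w)^3 = (1/(2)^3) · (1 − w/(2))^{−3}.
By the binomial series (1−u)^{−3} = Σ_{n≥0} C(n+2, 2) u^n for |u|<1, with u = w/(2):
  c_n = C(n+2, 2) / (2)^(n+3).
  c_0 = 1/(2)^3 = 1/8.
  c_1 = 3/(2)^4 = 3/16.
The series is valid for |w/d| < 1, i.e. |z − z₀| < |d|.
Radius of convergence: R = |8 − z₀| = |2| = 2 (distance from z₀ to the singularity z = 8).

c_0 = 1/8, c_1 = 3/16; R = 2.


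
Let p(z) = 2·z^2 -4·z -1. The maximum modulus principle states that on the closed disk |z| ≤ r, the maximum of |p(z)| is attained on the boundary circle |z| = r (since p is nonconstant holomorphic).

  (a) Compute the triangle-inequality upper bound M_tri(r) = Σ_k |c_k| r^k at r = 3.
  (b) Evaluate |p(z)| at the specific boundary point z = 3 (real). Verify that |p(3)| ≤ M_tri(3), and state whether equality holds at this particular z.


Coefficients: c_0 = -1, c_1 = -4, c_2 = 2. Radius r = 3.
Part (a). Triangle bound: M_tri(r) = Σ_k |c_k| r^k
  = |-1|·3^0 + |-4|·3^1 + |2|·3^2
  = 1 + 12 + 18 = 31.
This bounds M(r) := max_{|z|=r} |p(z)| from above; equality holds iff all terms c_k z^k can be made to align in phase at a single z on |z|=r.
Part (b). At z = 3 (real, on the circle |z| = r):
  p(3) = (-1)·3^0 + (-4)·3^1 + (2)·3^2 = 5.
  |p(3)| = 5.
Check: |p(3)| = 5 ≤ 31 = M_tri(3). ✓ Equality does not hold at z = 3 (the coefficients have mixed signs, so the terms do not all align in phase there).

M_tri(3) = 31; |p(3)| = 5; equality at z=3: no.


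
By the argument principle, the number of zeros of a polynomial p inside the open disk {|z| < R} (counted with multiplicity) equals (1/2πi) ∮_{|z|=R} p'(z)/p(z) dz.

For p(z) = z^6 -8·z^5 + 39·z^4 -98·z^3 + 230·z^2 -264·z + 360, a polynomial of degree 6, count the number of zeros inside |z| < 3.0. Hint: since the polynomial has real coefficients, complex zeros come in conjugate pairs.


The zeros of p are: (0 + 2i), (0 - 2i), (3 + 3i), (3 - 3i), (1 + 2i), (1 - 2i).
Their magnitudes are: 2, 2, 4.243, 4.243, 2.236, 2.236.
Zeros with |z| < R = 3.0: (0 + 2i), (0 - 2i), (1 + 2i), (1 - 2i).
Count = 4.
By the argument principle, (1/2πi) ∮_{|z|=R} p'(z)/p(z) dz equals exactly this count.

Number of zeros inside |z| < 3.0: 4.


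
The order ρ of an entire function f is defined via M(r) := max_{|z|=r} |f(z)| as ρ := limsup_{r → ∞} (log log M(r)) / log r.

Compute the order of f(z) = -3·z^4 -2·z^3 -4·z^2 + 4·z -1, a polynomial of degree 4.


|f(z)| ≤ Σ|c_k|·r^k = O(r^4) as r → ∞. Polynomial growth is O(e^{r^ε}) for every ε > 0 (since r^4/e^{r^ε} → 0), so ρ ≤ ε for all ε > 0, i.e. ρ = 0. Every nonconstant polynomial has order 0.
Therefore ρ = 0.

Order ρ = 0.


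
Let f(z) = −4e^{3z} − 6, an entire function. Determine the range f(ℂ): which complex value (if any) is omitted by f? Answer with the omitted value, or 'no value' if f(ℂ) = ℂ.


Little Picard bounds the complement of f(ℂ) to at most one point.
e^{3z} is never zero on ℂ, so -4·e^{3z} takes every value in ℂ ∖ {0}. Adding -6 shifts the range to ℂ ∖ {-6}. Thus f omits exactly the value -6.

Omitted value: -6.


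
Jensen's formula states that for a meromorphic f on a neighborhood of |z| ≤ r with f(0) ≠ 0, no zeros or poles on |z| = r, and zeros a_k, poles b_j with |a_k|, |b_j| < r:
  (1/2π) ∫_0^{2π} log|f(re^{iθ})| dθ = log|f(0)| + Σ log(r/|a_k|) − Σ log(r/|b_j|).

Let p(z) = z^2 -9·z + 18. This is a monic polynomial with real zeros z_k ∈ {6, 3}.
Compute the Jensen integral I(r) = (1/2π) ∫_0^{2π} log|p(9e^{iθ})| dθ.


Zeros: 3, 6; r = 9.
Inside |z| < r: 3, 6. Outside (|z| ≥ r): ∅.
p(0) = 18, so log|p(0)| = log(18) = 2.8904.
Apply Jensen: I(r) = log|p(0)| + Σ_k log(r/|z_k|), summed over zeros inside |z| < r.
  log(r/|z_k|) for z_k = 6: log(9/6) = 0.4055
  log(r/|z_k|) for z_k = 3: log(9/3) = 1.0986
Sum over inside zeros: 1.5041.
I(r) = log|p(0)| + (inside sum) = 2.8904 + 1.5041 = 4.3944.
Closed form (all zeros inside, monic): I(r) = n·log(r) = 2·log(9) = 4.3944. ✓

I(r) ≈ 4.3944.


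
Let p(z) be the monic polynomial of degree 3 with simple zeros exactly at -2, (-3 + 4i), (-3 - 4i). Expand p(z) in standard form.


The polynomial is p(z) = ∏_{α ∈ S} (z − α), where S = {-2, (-3 + 4i), (-3 - 4i)}.
Expanding the product yields: p(z) = z^3 + 8·z^2 + 37·z + 50.
Note conjugate pairs combine to real quadratics: (z − (-3+4i))(z − (-3−4i)) = z² + 6z + 25.
The resulting polynomial has degree 3 and real coefficients as required.

p(z) = z^3 + 8·z^2 + 37·z + 50.


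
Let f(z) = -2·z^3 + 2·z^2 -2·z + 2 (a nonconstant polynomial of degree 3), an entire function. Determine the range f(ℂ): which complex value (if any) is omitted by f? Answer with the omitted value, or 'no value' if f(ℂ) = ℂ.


Little Picard bounds the complement of f(ℂ) to at most one point.
For every w ∈ ℂ, the equation p(z) − w = 0 is a nonconstant polynomial in z and hence has at least one root by the fundamental theorem of algebra. So p is surjective onto ℂ, omitting no value.

Omitted value: no value.


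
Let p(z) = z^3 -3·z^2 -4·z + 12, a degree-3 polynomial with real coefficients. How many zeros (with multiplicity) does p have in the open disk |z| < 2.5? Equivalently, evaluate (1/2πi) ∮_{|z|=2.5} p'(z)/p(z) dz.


The zeros of p are: 2, -2, 3.
Their magnitudes are: 2, 2, 3.
Zeros with |z| < R = 2.5: 2, -2.
Count = 2.
By the argument principle, (1/2πi) ∮_{|z|=R} p'(z)/p(z) dz equals exactly this count.

Number of zeros inside |z| < 2.5: 2.


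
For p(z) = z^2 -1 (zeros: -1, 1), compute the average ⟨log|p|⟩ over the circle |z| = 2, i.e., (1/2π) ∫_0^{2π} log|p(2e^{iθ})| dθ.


Zeros: -1, 1; r = 2.
Inside |z| < r: -1, 1. Outside (|z| ≥ r): ∅.
p(0) = -1, so log|p(0)| = log(1) = 0.0000.
Apply Jensen: I(r) = log|p(0)| + Σ_k log(r/|z_k|), summed over zeros inside |z| < r.
  log(r/|z_k|) for z_k = -1: log(2/1) = 0.6931
  log(r/|z_k|) for z_k = 1: log(2/1) = 0.6931
Sum over inside zeros: 1.3863.
I(r) = log|p(0)| + (inside sum) = 0.0000 + 1.3863 = 1.3863.
Closed form (all zeros inside, monic): I(r) = n·log(r) = 2·log(2) = 1.3863. ✓

I(r) ≈ 1.3863.


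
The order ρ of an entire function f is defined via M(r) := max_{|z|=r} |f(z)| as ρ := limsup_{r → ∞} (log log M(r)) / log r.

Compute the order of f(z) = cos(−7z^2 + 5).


Write cos(w) = (e^{iw} ± e^{−iw})/(2 or 2i), so |cos(w)| ≤ e^{|w|}. With w = −7z^2 + 5, |w| ≤ 7r^2 + 5 on |z|=r, giving M(r) ≤ e^{7r^2 + 5} and ρ ≤ 2. For the lower bound, choose z on |z|=r with -7z^2 purely imaginary of modulus 7r^2; then |cos(−7z^2 + 5)| grows like e^{7r^2}/2, so ρ ≥ 2. Hence ρ = 2.
Therefore ρ = 2.

Order ρ = 2.


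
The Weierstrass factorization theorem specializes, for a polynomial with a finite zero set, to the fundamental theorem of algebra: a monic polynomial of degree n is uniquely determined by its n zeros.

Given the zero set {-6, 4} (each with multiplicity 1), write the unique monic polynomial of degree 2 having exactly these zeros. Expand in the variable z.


The polynomial is p(z) = ∏_{α ∈ S} (z − α), where S = {-6, 4}.
Expanding the product yields: p(z) = z^2 + 2·z -24.
The resulting polynomial has degree 2 and real coefficients as required.

p(z) = z^2 + 2·z -24.


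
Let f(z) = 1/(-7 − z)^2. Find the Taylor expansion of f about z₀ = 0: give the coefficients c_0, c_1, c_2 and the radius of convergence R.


Let w = z − z₀, so z = z₀ + w.
Then -7 − z = -7 − (z₀ + w) = (-7 − z₀) − w = -7 − w.
f(z) = 1/(-7 − w)^2 = (1/(-7)^2) · (1 − w/(-7))^{−2}.
By the binomial series (1−u)^{−2} = Σ_{n≥0} C(n+1, 1) u^n for |u|<1, with u = w/(-7):
  c_n = C(n+1, 1) / (-7)^(n+2).
  c_0 = 1/(-7)^2 = 1/49.
  c_1 = 2/(-7)^3 = -2/343.
  c_2 = 3/(-7)^4 = 3/2401.
The series is valid for |w/d| < 1, i.e. |z − z₀| < |d|.
Radius of convergence: R = |-7 − z₀| = |-7| = 7 (distance from z₀ to the singularity z = -7).

c_0 = 1/49, c_1 = -2/343, c_2 = 3/2401; R = 7.


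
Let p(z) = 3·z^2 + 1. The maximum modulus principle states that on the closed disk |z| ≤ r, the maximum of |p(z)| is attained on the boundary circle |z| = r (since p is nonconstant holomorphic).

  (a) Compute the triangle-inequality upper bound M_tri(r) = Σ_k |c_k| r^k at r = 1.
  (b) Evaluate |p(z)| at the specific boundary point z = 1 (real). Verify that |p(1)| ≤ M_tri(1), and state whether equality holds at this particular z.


Coefficients: c_0 = 1, c_1 = 0, c_2 = 3. Radius r = 1.
Part (a). Triangle bound: M_tri(r) = Σ_k |c_k| r^k
  = |1|·1^0 + |0|·1^1 + |3|·1^2
  = 1 + 0 + 3 = 4.
This bounds M(r) := max_{|z|=r} |p(z)| from above; equality holds iff all terms c_k z^k can be made to align in phase at a single z on |z|=r.
Part (b). At z = 1 (real, on the circle |z| = r):
  p(1) = (1)·1^0 + (0)·1^1 + (3)·1^2 = 4.
  |p(1)| = 4.
Since all nonzero coefficients share the same sign, |p(1)| = 4 = M_tri(1); the triangle bound is attained at z = 1, so in fact M(r) = 4.

M_tri(1) = 4; |p(1)| = 4; equality at z=1: yes.
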